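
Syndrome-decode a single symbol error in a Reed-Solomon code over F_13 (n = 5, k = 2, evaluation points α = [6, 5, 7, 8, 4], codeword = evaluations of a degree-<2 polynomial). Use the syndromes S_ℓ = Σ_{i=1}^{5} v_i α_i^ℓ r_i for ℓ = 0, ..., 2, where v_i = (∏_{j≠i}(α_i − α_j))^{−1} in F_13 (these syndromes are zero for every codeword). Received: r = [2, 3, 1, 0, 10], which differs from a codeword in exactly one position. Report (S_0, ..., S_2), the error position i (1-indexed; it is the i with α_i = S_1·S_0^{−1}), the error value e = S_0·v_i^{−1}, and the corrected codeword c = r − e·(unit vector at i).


S = (10, 1, 4), error at position 5, error magnitude e = 6, c = [2, 3, 1, 0, 4].

Step 1: column multipliers v_i = (∏_{j≠i}(α_i − α_j))^{−1} mod 13.
  i = 1 (α = 6): (6−5)(6−7)(6−8)(6−4) = 1·(−1)·(−2)·2 = 4 ≡ 4, so v_1 = 4^{−1} = 10 (mod 13).
  i = 2 (α = 5): (5−6)(5−7)(5−8)(5−4) = (−1)·(−2)·(−3)·1 = −6 ≡ 7, so v_2 = 7^{−1} = 2 (mod 13).
  i = 3 (α = 7): (7−6)(7−5)(7−8)(7−4) = 1·2·(−1)·3 = −6 ≡ 7, so v_3 = 7^{−1} = 2 (mod 13).
  i = 4 (α = 8): (8−6)(8−5)(8−7)(8−4) = 2·3·1·4 = 24 ≡ 11, so v_4 = 11^{−1} = 6 (mod 13).
  i = 5 (α = 4): (4−6)(4−5)(4−7)(4−8) = (−2)·(−1)·(−3)·(−4) = 24 ≡ 11, so v_5 = 11^{−1} = 6 (mod 13).
  v = [10, 2, 2, 6, 6].
Step 2: syndromes of r = [2, 3, 1, 0, 10] (all sums mod 13).
  S_0 = Σ v_i r_i = 10·2 + 2·3 + 2·1 + 6·0 + 6·10 = 88 ≡ 10.
  S_1 = Σ v_i α_i r_i = 10·6·2 + 2·5·3 + 2·7·1 + 6·8·0 + 6·4·10 = 404 ≡ 1.
  α_i^2 mod 13 = [10, 12, 10, 12, 3].
  S_2 = Σ v_i α_i^2 r_i = 10·10·2 + 2·12·3 + 2·10·1 + 6·12·0 + 6·3·10 = 472 ≡ 4.
  S = (10, 1, 4) ≠ 0, so r is not a codeword (an error is present).
Step 3: locate the error. For a single error e at position i, S_ℓ = v_i·e·α_i^ℓ, so α_err = S_1/S_0.
  S_0^{−1} = 10^{−1} = 4 (mod 13), so α_err = 1·4 = 4 ≡ 4 = α_5. Error position i = 5.
  Consistency check: S_2/S_1 = 4·1 = 4 ≡ 4 = α_err ✓ (single-error assumption holds).
Step 4: error magnitude e = S_0/v_5 = S_0·∏_{j≠5}(α_5 − α_j) = 10·11 = 110 ≡ 6 (mod 13).
Step 5: correct position 5: c_5 = r_5 − e = 10 − 6 ≡ 4 (mod 13). Hence c = [2, 3, 1, 0, 4].
  Check: interpolating c through the α_i gives m(x) = 8 + 12·x (degree < 2) with m(α_i) = c_i for every i, so c is indeed a codeword.


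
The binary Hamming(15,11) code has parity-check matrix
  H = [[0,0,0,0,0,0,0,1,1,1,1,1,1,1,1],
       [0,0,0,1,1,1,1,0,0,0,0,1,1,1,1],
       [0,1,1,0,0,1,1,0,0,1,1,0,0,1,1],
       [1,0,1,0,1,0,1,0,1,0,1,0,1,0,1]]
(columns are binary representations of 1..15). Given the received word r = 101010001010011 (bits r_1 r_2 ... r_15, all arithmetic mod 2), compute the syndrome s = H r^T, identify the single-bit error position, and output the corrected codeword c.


s = (0, 1, 0, 0)^T, error position = 4, corrected codeword c = 101110001010011

Compute s = H r^T mod 2 one row at a time:
  s_1 = 0 + 1 + 0 + 1 + 0 + 0 + 1 + 1 = 4 ≡ 0 (mod 2).
  s_2 = 0 + 1 + 0 + 0 + 0 + 0 + 1 + 1 = 3 ≡ 1 (mod 2).
  s_3 = 0 + 1 + 0 + 0 + 0 + 1 + 1 + 1 = 4 ≡ 0 (mod 2).
  s_4 = 1 + 1 + 1 + 0 + 1 + 1 + 0 + 1 = 6 ≡ 0 (mod 2).
s = (0, 1, 0, 0)^T — this equals column 4 of H (binary 0100), so error is at position 4.
Correct: flip bit 4 of r = 101010001010011 to get c = 101110001010011.


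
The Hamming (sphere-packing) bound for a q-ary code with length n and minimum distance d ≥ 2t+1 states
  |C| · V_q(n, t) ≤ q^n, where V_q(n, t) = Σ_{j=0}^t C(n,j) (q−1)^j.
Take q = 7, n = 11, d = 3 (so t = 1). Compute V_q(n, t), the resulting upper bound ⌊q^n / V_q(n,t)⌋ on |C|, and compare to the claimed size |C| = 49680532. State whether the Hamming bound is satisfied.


V_q(n, t) = 67, q^n = 1977326743, Hamming bound = 29512339, |C| = 49680532 > bound (violated).

Step 1: Compute V_q(n, t) = Σ_{j=0}^1 C(n, j) (q−1)^j.
  j = 0: C(11,0)·(6)^0 = 1·1 = 1.
  j = 1: C(11,1)·(6)^1 = 11·6 = 66.
  V_q(n, t) = 1 + 66 = 67.
Step 2: q^n = 7^11 = 1977326743.
Step 3: Hamming bound ⌊q^n / V_q(n,t)⌋ = ⌊1977326743/67⌋ = 29512339.
Step 4: Compare |C| = 49680532 to 29512339: violated.
The claimed |C| lies above the Hamming bound, so no 7-ary code of length 11 with d ≥ 3 can have 49680532 codewords.


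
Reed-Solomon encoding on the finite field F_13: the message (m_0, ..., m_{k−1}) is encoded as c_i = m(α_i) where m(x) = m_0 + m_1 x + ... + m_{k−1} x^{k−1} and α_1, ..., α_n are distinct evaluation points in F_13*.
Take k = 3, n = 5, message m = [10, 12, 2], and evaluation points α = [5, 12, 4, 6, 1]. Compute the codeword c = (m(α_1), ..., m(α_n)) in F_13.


c = [3, 0, 12, 11, 11]

Message polynomial: m(x) = 10 + 12·x + 2·x^2 (mod 13).
For each evaluation point α_i, compute m(α_i) mod 13:
  α_1 = 5: Horner steps 2 → 9 → 3, so m(5) = 3.
  α_2 = 12: Horner steps 2 → 10 → 0, so m(12) = 0.
  α_3 = 4: Horner steps 2 → 7 → 12, so m(4) = 12.
  α_4 = 6: Horner steps 2 → 11 → 11, so m(6) = 11.
  α_5 = 1: Horner steps 2 → 1 → 11, so m(1) = 11.
Codeword c = [3, 0, 12, 11, 11] ∈ F_13^5.


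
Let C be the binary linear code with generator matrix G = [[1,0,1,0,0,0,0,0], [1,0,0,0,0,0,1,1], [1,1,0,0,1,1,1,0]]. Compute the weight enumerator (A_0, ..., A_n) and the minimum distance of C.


Weight distribution: A_0 = 1, A_2 = 1, A_3 = 2, A_4 = 1, A_5 = 2, A_6 = 1. Minimum distance d = 2.

Enumerate all 2^3 = 8 messages m ∈ F_2^3.
For each, compute codeword c = mG in F_2^8, then tally its weight.
  m = 000 → c = 00000000, weight = 0.
  m = 100 → c = 10100000, weight = 2.
  m = 010 → c = 10000011, weight = 3.
  m = 110 → c = 00100011, weight = 3.
  m = 001 → c = 11001110, weight = 5.
  m = 101 → c = 01101110, weight = 5.
  m = 011 → c = 01001101, weight = 4.
  m = 111 → c = 11101101, weight = 6.
Tally weights:
  weight 0: 1 codewords.
  weight 2: 1 codewords.
  weight 3: 2 codewords.
  weight 4: 1 codewords.
  weight 5: 2 codewords.
  weight 6: 1 codewords.
Minimum distance d = smallest w > 0 with A_w > 0 = 2.
Sanity: Σ A_w = 8 = 2^3 = 8 ✓.


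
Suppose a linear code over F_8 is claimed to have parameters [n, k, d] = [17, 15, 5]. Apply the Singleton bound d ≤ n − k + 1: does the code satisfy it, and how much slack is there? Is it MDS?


Singleton RHS = n − k + 1 = 3, slack = -2, bound violated (no such code; not MDS).

Singleton bound: d ≤ n − k + 1.
Here n = 17, k = 15, so n − k + 1 = 3.
Given d = 5, check d ≤ 3: NO.
Slack = (n − k + 1) − d = -2.
The slack is negative: d = 5 exceeds n − k + 1 = 3 by 2, so the Singleton bound is violated and no linear [17, 15, 5]_8 code can exist. In particular it is not MDS (MDS requires d = n − k + 1 exactly).
Description: the claimed parameters are [17, 15, 5]_8; such a code would be impossible (violates the Singleton bound).


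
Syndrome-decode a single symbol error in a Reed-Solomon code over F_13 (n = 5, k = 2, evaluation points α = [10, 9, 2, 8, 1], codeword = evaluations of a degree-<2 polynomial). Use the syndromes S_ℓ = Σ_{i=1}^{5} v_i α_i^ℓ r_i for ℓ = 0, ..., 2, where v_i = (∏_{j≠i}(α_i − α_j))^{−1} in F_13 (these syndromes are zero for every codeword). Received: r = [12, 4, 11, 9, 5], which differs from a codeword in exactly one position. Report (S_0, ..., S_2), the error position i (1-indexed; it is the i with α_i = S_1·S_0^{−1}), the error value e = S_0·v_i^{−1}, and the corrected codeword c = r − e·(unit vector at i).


S = (12, 11, 9), error at position 3, error magnitude e = 11, c = [12, 4, 0, 9, 5].

Step 1: column multipliers v_i = (∏_{j≠i}(α_i − α_j))^{−1} mod 13.
  i = 1 (α = 10): (10−9)(10−2)(10−8)(10−1) = 1·8·2·9 = 144 ≡ 1, so v_1 = 1^{−1} = 1 (mod 13).
  i = 2 (α = 9): (9−10)(9−2)(9−8)(9−1) = (−1)·7·1·8 = −56 ≡ 9, so v_2 = 9^{−1} = 3 (mod 13).
  i = 3 (α = 2): (2−10)(2−9)(2−8)(2−1) = (−8)·(−7)·(−6)·1 = −336 ≡ 2, so v_3 = 2^{−1} = 7 (mod 13).
  i = 4 (α = 8): (8−10)(8−9)(8−2)(8−1) = (−2)·(−1)·6·7 = 84 ≡ 6, so v_4 = 6^{−1} = 11 (mod 13).
  i = 5 (α = 1): (1−10)(1−9)(1−2)(1−8) = (−9)·(−8)·(−1)·(−7) = 504 ≡ 10, so v_5 = 10^{−1} = 4 (mod 13).
  v = [1, 3, 7, 11, 4].
Step 2: syndromes of r = [12, 4, 11, 9, 5] (all sums mod 13).
  S_0 = Σ v_i r_i = 1·12 + 3·4 + 7·11 + 11·9 + 4·5 = 220 ≡ 12.
  S_1 = Σ v_i α_i r_i = 1·10·12 + 3·9·4 + 7·2·11 + 11·8·9 + 4·1·5 = 1194 ≡ 11.
  α_i^2 mod 13 = [9, 3, 4, 12, 1].
  S_2 = Σ v_i α_i^2 r_i = 1·9·12 + 3·3·4 + 7·4·11 + 11·12·9 + 4·1·5 = 1660 ≡ 9.
  S = (12, 11, 9) ≠ 0, so r is not a codeword (an error is present).
Step 3: locate the error. For a single error e at position i, S_ℓ = v_i·e·α_i^ℓ, so α_err = S_1/S_0.
  S_0^{−1} = 12^{−1} = 12 (mod 13), so α_err = 11·12 = 132 ≡ 2 = α_3. Error position i = 3.
  Consistency check: S_2/S_1 = 9·6 = 54 ≡ 2 = α_err ✓ (single-error assumption holds).
Step 4: error magnitude e = S_0/v_3 = S_0·∏_{j≠3}(α_3 − α_j) = 12·2 = 24 ≡ 11 (mod 13).
Step 5: correct position 3: c_3 = r_3 − e = 11 − 11 ≡ 0 (mod 13). Hence c = [12, 4, 0, 9, 5].
  Check: interpolating c through the α_i gives m(x) = 10 + 8·x (degree < 2) with m(α_i) = c_i for every i, so c is indeed a codeword.


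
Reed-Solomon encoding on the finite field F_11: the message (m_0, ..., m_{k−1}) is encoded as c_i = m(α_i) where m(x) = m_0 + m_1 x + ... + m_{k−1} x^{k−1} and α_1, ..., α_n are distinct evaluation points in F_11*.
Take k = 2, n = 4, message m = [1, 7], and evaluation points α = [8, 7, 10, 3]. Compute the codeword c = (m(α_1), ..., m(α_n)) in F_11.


c = [2, 6, 5, 0]

Message polynomial: m(x) = 1 + 7·x (mod 11).
For each evaluation point α_i, compute m(α_i) mod 11:
  α_1 = 8: Horner steps 7 → 2, so m(8) = 2.
  α_2 = 7: Horner steps 7 → 6, so m(7) = 6.
  α_3 = 10: Horner steps 7 → 5, so m(10) = 5.
  α_4 = 3: Horner steps 7 → 0, so m(3) = 0.
Codeword c = [2, 6, 5, 0] ∈ F_11^4.


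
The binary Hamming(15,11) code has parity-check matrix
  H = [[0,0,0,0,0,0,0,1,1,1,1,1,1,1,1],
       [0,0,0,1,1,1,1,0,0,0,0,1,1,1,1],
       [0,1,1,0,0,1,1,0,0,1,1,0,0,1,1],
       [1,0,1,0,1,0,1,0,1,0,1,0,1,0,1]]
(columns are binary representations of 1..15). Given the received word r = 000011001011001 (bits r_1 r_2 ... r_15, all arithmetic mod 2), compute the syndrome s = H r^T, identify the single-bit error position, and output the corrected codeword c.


s = (0, 0, 1, 0)^T, error position = 2, corrected codeword c = 010011001011001

Compute s = H r^T mod 2 one row at a time:
  s_1 = 0 + 1 + 0 + 1 + 1 + 0 + 0 + 1 = 4 ≡ 0 (mod 2).
  s_2 = 0 + 1 + 1 + 0 + 1 + 0 + 0 + 1 = 4 ≡ 0 (mod 2).
  s_3 = 0 + 0 + 1 + 0 + 0 + 1 + 0 + 1 = 3 ≡ 1 (mod 2).
  s_4 = 0 + 0 + 1 + 0 + 1 + 1 + 0 + 1 = 4 ≡ 0 (mod 2).
s = (0, 0, 1, 0)^T — this equals column 2 of H (binary 0010), so error is at position 2.
Correct: flip bit 2 of r = 000011001011001 to get c = 010011001011001.


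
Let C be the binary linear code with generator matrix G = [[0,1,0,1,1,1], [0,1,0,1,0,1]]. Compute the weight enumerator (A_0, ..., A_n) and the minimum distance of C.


Weight distribution: A_0 = 1, A_1 = 1, A_3 = 1, A_4 = 1. Minimum distance d = 1.

Enumerate all 2^2 = 4 messages m ∈ F_2^2.
For each, compute codeword c = mG in F_2^6, then tally its weight.
  m = 00 → c = 000000, weight = 0.
  m = 10 → c = 010111, weight = 4.
  m = 01 → c = 010101, weight = 3.
  m = 11 → c = 000010, weight = 1.
Tally weights:
  weight 0: 1 codewords.
  weight 1: 1 codewords.
  weight 3: 1 codewords.
  weight 4: 1 codewords.
Minimum distance d = smallest w > 0 with A_w > 0 = 1.
Sanity: Σ A_w = 4 = 2^2 = 4 ✓.


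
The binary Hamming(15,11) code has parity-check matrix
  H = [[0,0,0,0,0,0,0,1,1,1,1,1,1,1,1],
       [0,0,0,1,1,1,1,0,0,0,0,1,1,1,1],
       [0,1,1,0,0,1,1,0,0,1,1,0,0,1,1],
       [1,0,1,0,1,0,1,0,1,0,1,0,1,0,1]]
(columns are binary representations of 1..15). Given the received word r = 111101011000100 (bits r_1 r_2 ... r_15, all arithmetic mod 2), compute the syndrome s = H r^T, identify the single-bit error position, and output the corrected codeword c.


s = (1, 1, 1, 0)^T, error position = 14, corrected codeword c = 111101011000110

Compute s = H r^T mod 2 one row at a time:
  s_1 = 1 + 1 + 0 + 0 + 0 + 1 + 0 + 0 = 3 ≡ 1 (mod 2).
  s_2 = 1 + 0 + 1 + 0 + 0 + 1 + 0 + 0 = 3 ≡ 1 (mod 2).
  s_3 = 1 + 1 + 1 + 0 + 0 + 0 + 0 + 0 = 3 ≡ 1 (mod 2).
  s_4 = 1 + 1 + 0 + 0 + 1 + 0 + 1 + 0 = 4 ≡ 0 (mod 2).
s = (1, 1, 1, 0)^T — this equals column 14 of H (binary 1110), so error is at position 14.
Correct: flip bit 14 of r = 111101011000100 to get c = 111101011000110.


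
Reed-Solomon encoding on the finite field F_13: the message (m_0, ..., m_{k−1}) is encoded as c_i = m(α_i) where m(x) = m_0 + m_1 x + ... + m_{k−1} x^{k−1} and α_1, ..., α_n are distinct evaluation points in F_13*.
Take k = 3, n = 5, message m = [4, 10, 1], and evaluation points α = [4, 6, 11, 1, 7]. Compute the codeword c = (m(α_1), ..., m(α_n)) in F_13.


c = [8, 9, 1, 2, 6]

Message polynomial: m(x) = 4 + 10·x + 1·x^2 (mod 13).
For each evaluation point α_i, compute m(α_i) mod 13:
  α_1 = 4: Horner steps 1 → 1 → 8, so m(4) = 8.
  α_2 = 6: Horner steps 1 → 3 → 9, so m(6) = 9.
  α_3 = 11: Horner steps 1 → 8 → 1, so m(11) = 1.
  α_4 = 1: Horner steps 1 → 11 → 2, so m(1) = 2.
  α_5 = 7: Horner steps 1 → 4 → 6, so m(7) = 6.
Codeword c = [8, 9, 1, 2, 6] ∈ F_13^5.


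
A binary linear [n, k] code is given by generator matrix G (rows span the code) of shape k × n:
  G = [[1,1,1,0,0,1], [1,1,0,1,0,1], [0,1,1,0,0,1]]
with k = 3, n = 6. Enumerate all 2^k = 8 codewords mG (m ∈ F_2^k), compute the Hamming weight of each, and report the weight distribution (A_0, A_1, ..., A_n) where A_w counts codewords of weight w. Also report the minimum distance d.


Weight distribution: A_0 = 1, A_1 = 1, A_2 = 1, A_3 = 3, A_4 = 2. Minimum distance d = 1.

Enumerate all 2^3 = 8 messages m ∈ F_2^3.
For each, compute codeword c = mG in F_2^6, then tally its weight.
  m = 000 → c = 000000, weight = 0.
  m = 100 → c = 111001, weight = 4.
  m = 010 → c = 110101, weight = 4.
  m = 110 → c = 001100, weight = 2.
  m = 001 → c = 011001, weight = 3.
  m = 101 → c = 100000, weight = 1.
  m = 011 → c = 101100, weight = 3.
  m = 111 → c = 010101, weight = 3.
Tally weights:
  weight 0: 1 codewords.
  weight 1: 1 codewords.
  weight 2: 1 codewords.
  weight 3: 3 codewords.
  weight 4: 2 codewords.
Minimum distance d = smallest w > 0 with A_w > 0 = 1.
Sanity: Σ A_w = 8 = 2^3 = 8 ✓.


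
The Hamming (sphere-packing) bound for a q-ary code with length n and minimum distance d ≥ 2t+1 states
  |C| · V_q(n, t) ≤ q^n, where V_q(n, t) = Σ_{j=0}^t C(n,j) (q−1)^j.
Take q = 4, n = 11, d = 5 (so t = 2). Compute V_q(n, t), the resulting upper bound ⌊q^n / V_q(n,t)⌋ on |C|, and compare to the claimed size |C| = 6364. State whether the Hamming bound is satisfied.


V_q(n, t) = 529, q^n = 4194304, Hamming bound = 7928, |C| = 6364 ≤ bound (satisfied).

Step 1: Compute V_q(n, t) = Σ_{j=0}^2 C(n, j) (q−1)^j.
  j = 0: C(11,0)·(3)^0 = 1·1 = 1.
  j = 1: C(11,1)·(3)^1 = 11·3 = 33.
  j = 2: C(11,2)·(3)^2 = 55·9 = 495.
  V_q(n, t) = 1 + 33 + 495 = 529.
Step 2: q^n = 4^11 = 4194304.
Step 3: Hamming bound ⌊q^n / V_q(n,t)⌋ = ⌊4194304/529⌋ = 7928.
Step 4: Compare |C| = 6364 to 7928: satisfied.
The claimed |C| lies below the Hamming bound.


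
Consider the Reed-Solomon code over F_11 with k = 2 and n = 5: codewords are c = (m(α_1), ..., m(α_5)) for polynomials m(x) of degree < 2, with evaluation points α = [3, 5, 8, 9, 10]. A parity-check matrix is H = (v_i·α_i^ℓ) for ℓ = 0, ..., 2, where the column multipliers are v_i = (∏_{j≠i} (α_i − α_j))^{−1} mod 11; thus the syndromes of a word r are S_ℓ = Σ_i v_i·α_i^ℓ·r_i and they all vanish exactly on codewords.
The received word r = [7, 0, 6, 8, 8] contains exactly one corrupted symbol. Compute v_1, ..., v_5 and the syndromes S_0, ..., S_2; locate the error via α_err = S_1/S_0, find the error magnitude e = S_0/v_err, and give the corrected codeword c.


S = (5, 6, 5), error at position 5, error magnitude e = 9, c = [7, 0, 6, 8, 10].

Step 1: column multipliers v_i = (∏_{j≠i}(α_i − α_j))^{−1} mod 11.
  i = 1 (α = 3): (3−5)(3−8)(3−9)(3−10) = (−2)·(−5)·(−6)·(−7) = 420 ≡ 2, so v_1 = 2^{−1} = 6 (mod 11).
  i = 2 (α = 5): (5−3)(5−8)(5−9)(5−10) = 2·(−3)·(−4)·(−5) = −120 ≡ 1, so v_2 = 1^{−1} = 1 (mod 11).
  i = 3 (α = 8): (8−3)(8−5)(8−9)(8−10) = 5·3·(−1)·(−2) = 30 ≡ 8, so v_3 = 8^{−1} = 7 (mod 11).
  i = 4 (α = 9): (9−3)(9−5)(9−8)(9−10) = 6·4·1·(−1) = −24 ≡ 9, so v_4 = 9^{−1} = 5 (mod 11).
  i = 5 (α = 10): (10−3)(10−5)(10−8)(10−9) = 7·5·2·1 = 70 ≡ 4, so v_5 = 4^{−1} = 3 (mod 11).
  v = [6, 1, 7, 5, 3].
Step 2: syndromes of r = [7, 0, 6, 8, 8] (all sums mod 11).
  S_0 = Σ v_i r_i = 6·7 + 1·0 + 7·6 + 5·8 + 3·8 = 148 ≡ 5.
  S_1 = Σ v_i α_i r_i = 6·3·7 + 1·5·0 + 7·8·6 + 5·9·8 + 3·10·8 = 1062 ≡ 6.
  α_i^2 mod 11 = [9, 3, 9, 4, 1].
  S_2 = Σ v_i α_i^2 r_i = 6·9·7 + 1·3·0 + 7·9·6 + 5·4·8 + 3·1·8 = 940 ≡ 5.
  S = (5, 6, 5) ≠ 0, so r is not a codeword (an error is present).
Step 3: locate the error. For a single error e at position i, S_ℓ = v_i·e·α_i^ℓ, so α_err = S_1/S_0.
  S_0^{−1} = 5^{−1} = 9 (mod 11), so α_err = 6·9 = 54 ≡ 10 = α_5. Error position i = 5.
  Consistency check: S_2/S_1 = 5·2 = 10 ≡ 10 = α_err ✓ (single-error assumption holds).
Step 4: error magnitude e = S_0/v_5 = S_0·∏_{j≠5}(α_5 − α_j) = 5·4 = 20 ≡ 9 (mod 11).
Step 5: correct position 5: c_5 = r_5 − e = 8 − 9 ≡ 10 (mod 11). Hence c = [7, 0, 6, 8, 10].
  Check: interpolating c through the α_i gives m(x) = 1 + 2·x (degree < 2) with m(α_i) = c_i for every i, so c is indeed a codeword.


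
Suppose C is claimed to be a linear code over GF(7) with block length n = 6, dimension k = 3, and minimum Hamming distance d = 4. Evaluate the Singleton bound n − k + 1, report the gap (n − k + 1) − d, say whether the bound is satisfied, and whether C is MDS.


Singleton RHS = n − k + 1 = 4, slack = 0, bound satisfied, MDS.

Singleton bound: d ≤ n − k + 1.
Here n = 6, k = 3, so n − k + 1 = 4.
Given d = 4, check d ≤ 4: YES.
Slack = (n − k + 1) − d = 0.
The code is MDS (slack = 0).
Description: the claimed parameters are [6, 3, 4]_7; such a code would be MDS (meets Singleton bound).


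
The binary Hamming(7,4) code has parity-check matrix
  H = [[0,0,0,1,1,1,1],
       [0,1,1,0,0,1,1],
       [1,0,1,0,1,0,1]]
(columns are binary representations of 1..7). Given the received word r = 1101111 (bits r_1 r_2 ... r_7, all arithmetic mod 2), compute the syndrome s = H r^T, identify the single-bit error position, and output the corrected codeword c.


s = (0, 1, 1)^T, error position = 3, corrected codeword c = 1111111

Compute s = H r^T mod 2 one row at a time:
  s_1 = 1 + 1 + 1 + 1 = 4 ≡ 0 (mod 2).
  s_2 = 1 + 0 + 1 + 1 = 3 ≡ 1 (mod 2).
  s_3 = 1 + 0 + 1 + 1 = 3 ≡ 1 (mod 2).
s = (0, 1, 1)^T — this equals column 3 of H (binary 011), so error is at position 3.
Correct: flip bit 3 of r = 1101111 to get c = 1111111.


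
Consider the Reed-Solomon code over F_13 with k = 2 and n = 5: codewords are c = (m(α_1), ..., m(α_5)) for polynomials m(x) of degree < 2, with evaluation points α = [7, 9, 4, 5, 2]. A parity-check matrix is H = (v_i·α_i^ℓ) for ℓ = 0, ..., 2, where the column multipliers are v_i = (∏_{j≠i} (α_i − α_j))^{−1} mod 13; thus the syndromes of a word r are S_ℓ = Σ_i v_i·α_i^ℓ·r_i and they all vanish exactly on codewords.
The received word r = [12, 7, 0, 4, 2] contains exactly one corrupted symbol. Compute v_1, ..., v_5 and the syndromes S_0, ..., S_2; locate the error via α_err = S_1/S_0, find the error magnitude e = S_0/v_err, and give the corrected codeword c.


S = (5, 10, 7), error at position 5, error magnitude e = 10, c = [12, 7, 0, 4, 5].

Step 1: column multipliers v_i = (∏_{j≠i}(α_i − α_j))^{−1} mod 13.
  i = 1 (α = 7): (7−9)(7−4)(7−5)(7−2) = (−2)·3·2·5 = −60 ≡ 5, so v_1 = 5^{−1} = 8 (mod 13).
  i = 2 (α = 9): (9−7)(9−4)(9−5)(9−2) = 2·5·4·7 = 280 ≡ 7, so v_2 = 7^{−1} = 2 (mod 13).
  i = 3 (α = 4): (4−7)(4−9)(4−5)(4−2) = (−3)·(−5)·(−1)·2 = −30 ≡ 9, so v_3 = 9^{−1} = 3 (mod 13).
  i = 4 (α = 5): (5−7)(5−9)(5−4)(5−2) = (−2)·(−4)·1·3 = 24 ≡ 11, so v_4 = 11^{−1} = 6 (mod 13).
  i = 5 (α = 2): (2−7)(2−9)(2−4)(2−5) = (−5)·(−7)·(−2)·(−3) = 210 ≡ 2, so v_5 = 2^{−1} = 7 (mod 13).
  v = [8, 2, 3, 6, 7].
Step 2: syndromes of r = [12, 7, 0, 4, 2] (all sums mod 13).
  S_0 = Σ v_i r_i = 8·12 + 2·7 + 3·0 + 6·4 + 7·2 = 148 ≡ 5.
  S_1 = Σ v_i α_i r_i = 8·7·12 + 2·9·7 + 3·4·0 + 6·5·4 + 7·2·2 = 946 ≡ 10.
  α_i^2 mod 13 = [10, 3, 3, 12, 4].
  S_2 = Σ v_i α_i^2 r_i = 8·10·12 + 2·3·7 + 3·3·0 + 6·12·4 + 7·4·2 = 1346 ≡ 7.
  S = (5, 10, 7) ≠ 0, so r is not a codeword (an error is present).
Step 3: locate the error. For a single error e at position i, S_ℓ = v_i·e·α_i^ℓ, so α_err = S_1/S_0.
  S_0^{−1} = 5^{−1} = 8 (mod 13), so α_err = 10·8 = 80 ≡ 2 = α_5. Error position i = 5.
  Consistency check: S_2/S_1 = 7·4 = 28 ≡ 2 = α_err ✓ (single-error assumption holds).
Step 4: error magnitude e = S_0/v_5 = S_0·∏_{j≠5}(α_5 − α_j) = 5·2 = 10 ≡ 10 (mod 13).
Step 5: correct position 5: c_5 = r_5 − e = 2 − 10 ≡ 5 (mod 13). Hence c = [12, 7, 0, 4, 5].
  Check: interpolating c through the α_i gives m(x) = 10 + 4·x (degree < 2) with m(α_i) = c_i for every i, so c is indeed a codeword.


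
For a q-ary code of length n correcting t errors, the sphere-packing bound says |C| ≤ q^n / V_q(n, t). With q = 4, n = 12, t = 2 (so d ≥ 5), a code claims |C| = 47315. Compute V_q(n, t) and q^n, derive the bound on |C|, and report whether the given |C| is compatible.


V_q(n, t) = 631, q^n = 16777216, Hamming bound = 26588, |C| = 47315 > bound (violated).

Step 1: Compute V_q(n, t) = Σ_{j=0}^2 C(n, j) (q−1)^j.
  j = 0: C(12,0)·(3)^0 = 1·1 = 1.
  j = 1: C(12,1)·(3)^1 = 12·3 = 36.
  j = 2: C(12,2)·(3)^2 = 66·9 = 594.
  V_q(n, t) = 1 + 36 + 594 = 631.
Step 2: q^n = 4^12 = 16777216.
Step 3: Hamming bound ⌊q^n / V_q(n,t)⌋ = ⌊16777216/631⌋ = 26588.
Step 4: Compare |C| = 47315 to 26588: violated.
The claimed |C| lies above the Hamming bound, so no 4-ary code of length 12 with d ≥ 5 can have 47315 codewords.


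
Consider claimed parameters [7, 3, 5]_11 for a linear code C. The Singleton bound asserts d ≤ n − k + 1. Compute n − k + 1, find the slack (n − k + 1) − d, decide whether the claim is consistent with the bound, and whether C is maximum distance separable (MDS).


Singleton RHS = n − k + 1 = 5, slack = 0, bound satisfied, MDS.

Singleton bound: d ≤ n − k + 1.
Here n = 7, k = 3, so n − k + 1 = 5.
Given d = 5, check d ≤ 5: YES.
Slack = (n − k + 1) − d = 0.
The code is MDS (slack = 0).
Description: the claimed parameters are [7, 3, 5]_11; such a code would be MDS (meets Singleton bound).


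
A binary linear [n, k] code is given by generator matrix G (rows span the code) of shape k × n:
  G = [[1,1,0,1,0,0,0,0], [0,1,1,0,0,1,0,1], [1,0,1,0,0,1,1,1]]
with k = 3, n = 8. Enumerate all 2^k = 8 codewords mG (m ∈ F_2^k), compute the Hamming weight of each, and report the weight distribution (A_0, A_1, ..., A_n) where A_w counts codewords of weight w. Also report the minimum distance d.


Weight distribution: A_0 = 1, A_2 = 1, A_3 = 2, A_4 = 1, A_5 = 2, A_6 = 1. Minimum distance d = 2.

Enumerate all 2^3 = 8 messages m ∈ F_2^3.
For each, compute codeword c = mG in F_2^8, then tally its weight.
  m = 000 → c = 00000000, weight = 0.
  m = 100 → c = 11010000, weight = 3.
  m = 010 → c = 01100101, weight = 4.
  m = 110 → c = 10110101, weight = 5.
  m = 001 → c = 10100111, weight = 5.
  m = 101 → c = 01110111, weight = 6.
  m = 011 → c = 11000010, weight = 3.
  m = 111 → c = 00010010, weight = 2.
Tally weights:
  weight 0: 1 codewords.
  weight 2: 1 codewords.
  weight 3: 2 codewords.
  weight 4: 1 codewords.
  weight 5: 2 codewords.
  weight 6: 1 codewords.
Minimum distance d = smallest w > 0 with A_w > 0 = 2.
Sanity: Σ A_w = 8 = 2^3 = 8 ✓.


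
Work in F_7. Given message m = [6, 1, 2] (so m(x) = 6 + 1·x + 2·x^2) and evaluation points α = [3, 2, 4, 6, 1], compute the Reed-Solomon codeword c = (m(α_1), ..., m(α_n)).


c = [6, 2, 0, 0, 2]

Message polynomial: m(x) = 6 + 1·x + 2·x^2 (mod 7).
For each evaluation point α_i, compute m(α_i) mod 7:
  α_1 = 3: Horner steps 2 → 0 → 6, so m(3) = 6.
  α_2 = 2: Horner steps 2 → 5 → 2, so m(2) = 2.
  α_3 = 4: Horner steps 2 → 2 → 0, so m(4) = 0.
  α_4 = 6: Horner steps 2 → 6 → 0, so m(6) = 0.
  α_5 = 1: Horner steps 2 → 3 → 2, so m(1) = 2.
Codeword c = [6, 2, 0, 0, 2] ∈ F_7^5.


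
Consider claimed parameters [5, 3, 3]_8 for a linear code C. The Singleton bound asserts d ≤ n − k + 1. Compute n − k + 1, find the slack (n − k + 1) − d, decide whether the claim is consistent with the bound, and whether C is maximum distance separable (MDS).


Singleton RHS = n − k + 1 = 3, slack = 0, bound satisfied, MDS.

Singleton bound: d ≤ n − k + 1.
Here n = 5, k = 3, so n − k + 1 = 3.
Given d = 3, check d ≤ 3: YES.
Slack = (n − k + 1) − d = 0.
The code is MDS (slack = 0).
Description: the claimed parameters are [5, 3, 3]_8; such a code would be MDS (meets Singleton bound).


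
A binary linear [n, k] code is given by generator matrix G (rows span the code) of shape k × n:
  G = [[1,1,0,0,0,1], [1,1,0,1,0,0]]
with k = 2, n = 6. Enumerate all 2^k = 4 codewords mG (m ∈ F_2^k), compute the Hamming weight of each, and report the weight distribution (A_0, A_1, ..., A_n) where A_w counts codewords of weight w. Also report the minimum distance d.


Weight distribution: A_0 = 1, A_2 = 1, A_3 = 2. Minimum distance d = 2.

Enumerate all 2^2 = 4 messages m ∈ F_2^2.
For each, compute codeword c = mG in F_2^6, then tally its weight.
  m = 00 → c = 000000, weight = 0.
  m = 10 → c = 110001, weight = 3.
  m = 01 → c = 110100, weight = 3.
  m = 11 → c = 000101, weight = 2.
Tally weights:
  weight 0: 1 codewords.
  weight 2: 1 codewords.
  weight 3: 2 codewords.
Minimum distance d = smallest w > 0 with A_w > 0 = 2.
Sanity: Σ A_w = 4 = 2^2 = 4 ✓.


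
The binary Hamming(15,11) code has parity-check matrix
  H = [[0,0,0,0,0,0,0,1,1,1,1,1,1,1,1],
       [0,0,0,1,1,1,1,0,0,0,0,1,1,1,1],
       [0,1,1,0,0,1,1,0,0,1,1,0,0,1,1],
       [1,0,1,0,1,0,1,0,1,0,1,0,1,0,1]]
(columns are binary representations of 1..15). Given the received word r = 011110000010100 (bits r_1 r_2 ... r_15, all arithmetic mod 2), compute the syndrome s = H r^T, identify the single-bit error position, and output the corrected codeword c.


s = (0, 1, 1, 0)^T, error position = 6, corrected codeword c = 011111000010100

Compute s = H r^T mod 2 one row at a time:
  s_1 = 0 + 0 + 0 + 1 + 0 + 1 + 0 + 0 = 2 ≡ 0 (mod 2).
  s_2 = 1 + 1 + 0 + 0 + 0 + 1 + 0 + 0 = 3 ≡ 1 (mod 2).
  s_3 = 1 + 1 + 0 + 0 + 0 + 1 + 0 + 0 = 3 ≡ 1 (mod 2).
  s_4 = 0 + 1 + 1 + 0 + 0 + 1 + 1 + 0 = 4 ≡ 0 (mod 2).
s = (0, 1, 1, 0)^T — this equals column 6 of H (binary 0110), so error is at position 6.
Correct: flip bit 6 of r = 011110000010100 to get c = 011111000010100.


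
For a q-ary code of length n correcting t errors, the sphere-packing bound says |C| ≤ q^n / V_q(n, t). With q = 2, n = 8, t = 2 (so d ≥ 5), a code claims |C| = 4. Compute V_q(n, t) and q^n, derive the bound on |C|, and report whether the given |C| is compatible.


V_q(n, t) = 37, q^n = 256, Hamming bound = 6, |C| = 4 ≤ bound (satisfied).

Step 1: Compute V_q(n, t) = Σ_{j=0}^2 C(n, j) (q−1)^j.
  j = 0: C(8,0)·(1)^0 = 1·1 = 1.
  j = 1: C(8,1)·(1)^1 = 8·1 = 8.
  j = 2: C(8,2)·(1)^2 = 28·1 = 28.
  V_q(n, t) = 1 + 8 + 28 = 37.
Step 2: q^n = 2^8 = 256.
Step 3: Hamming bound ⌊q^n / V_q(n,t)⌋ = ⌊256/37⌋ = 6.
Step 4: Compare |C| = 4 to 6: satisfied.
The claimed |C| lies below the Hamming bound.


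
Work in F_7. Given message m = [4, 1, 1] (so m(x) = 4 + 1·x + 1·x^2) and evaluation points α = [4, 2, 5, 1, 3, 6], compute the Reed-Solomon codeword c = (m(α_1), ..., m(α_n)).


c = [3, 3, 6, 6, 2, 4]

Message polynomial: m(x) = 4 + 1·x + 1·x^2 (mod 7).
For each evaluation point α_i, compute m(α_i) mod 7:
  α_1 = 4: Horner steps 1 → 5 → 3, so m(4) = 3.
  α_2 = 2: Horner steps 1 → 3 → 3, so m(2) = 3.
  α_3 = 5: Horner steps 1 → 6 → 6, so m(5) = 6.
  α_4 = 1: Horner steps 1 → 2 → 6, so m(1) = 6.
  α_5 = 3: Horner steps 1 → 4 → 2, so m(3) = 2.
  α_6 = 6: Horner steps 1 → 0 → 4, so m(6) = 4.
Codeword c = [3, 3, 6, 6, 2, 4] ∈ F_7^6.


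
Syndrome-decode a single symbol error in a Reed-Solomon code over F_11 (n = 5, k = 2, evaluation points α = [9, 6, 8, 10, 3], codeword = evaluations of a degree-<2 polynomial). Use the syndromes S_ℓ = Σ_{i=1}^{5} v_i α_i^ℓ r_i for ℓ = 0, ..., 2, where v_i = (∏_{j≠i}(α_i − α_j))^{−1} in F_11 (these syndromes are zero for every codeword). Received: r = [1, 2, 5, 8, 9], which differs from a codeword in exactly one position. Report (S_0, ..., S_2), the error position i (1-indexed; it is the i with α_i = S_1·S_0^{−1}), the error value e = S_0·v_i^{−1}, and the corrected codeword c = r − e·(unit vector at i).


S = (2, 6, 7), error at position 5, error magnitude e = 6, c = [1, 2, 5, 8, 3].

Step 1: column multipliers v_i = (∏_{j≠i}(α_i − α_j))^{−1} mod 11.
  i = 1 (α = 9): (9−6)(9−8)(9−10)(9−3) = 3·1·(−1)·6 = −18 ≡ 4, so v_1 = 4^{−1} = 3 (mod 11).
  i = 2 (α = 6): (6−9)(6−8)(6−10)(6−3) = (−3)·(−2)·(−4)·3 = −72 ≡ 5, so v_2 = 5^{−1} = 9 (mod 11).
  i = 3 (α = 8): (8−9)(8−6)(8−10)(8−3) = (−1)·2·(−2)·5 = 20 ≡ 9, so v_3 = 9^{−1} = 5 (mod 11).
  i = 4 (α = 10): (10−9)(10−6)(10−8)(10−3) = 1·4·2·7 = 56 ≡ 1, so v_4 = 1^{−1} = 1 (mod 11).
  i = 5 (α = 3): (3−9)(3−6)(3−8)(3−10) = (−6)·(−3)·(−5)·(−7) = 630 ≡ 3, so v_5 = 3^{−1} = 4 (mod 11).
  v = [3, 9, 5, 1, 4].
Step 2: syndromes of r = [1, 2, 5, 8, 9] (all sums mod 11).
  S_0 = Σ v_i r_i = 3·1 + 9·2 + 5·5 + 1·8 + 4·9 = 90 ≡ 2.
  S_1 = Σ v_i α_i r_i = 3·9·1 + 9·6·2 + 5·8·5 + 1·10·8 + 4·3·9 = 523 ≡ 6.
  α_i^2 mod 11 = [4, 3, 9, 1, 9].
  S_2 = Σ v_i α_i^2 r_i = 3·4·1 + 9·3·2 + 5·9·5 + 1·1·8 + 4·9·9 = 623 ≡ 7.
  S = (2, 6, 7) ≠ 0, so r is not a codeword (an error is present).
Step 3: locate the error. For a single error e at position i, S_ℓ = v_i·e·α_i^ℓ, so α_err = S_1/S_0.
  S_0^{−1} = 2^{−1} = 6 (mod 11), so α_err = 6·6 = 36 ≡ 3 = α_5. Error position i = 5.
  Consistency check: S_2/S_1 = 7·2 = 14 ≡ 3 = α_err ✓ (single-error assumption holds).
Step 4: error magnitude e = S_0/v_5 = S_0·∏_{j≠5}(α_5 − α_j) = 2·3 = 6 ≡ 6 (mod 11).
Step 5: correct position 5: c_5 = r_5 − e = 9 − 6 ≡ 3 (mod 11). Hence c = [1, 2, 5, 8, 3].
  Check: interpolating c through the α_i gives m(x) = 4 + 7·x (degree < 2) with m(α_i) = c_i for every i, so c is indeed a codeword.


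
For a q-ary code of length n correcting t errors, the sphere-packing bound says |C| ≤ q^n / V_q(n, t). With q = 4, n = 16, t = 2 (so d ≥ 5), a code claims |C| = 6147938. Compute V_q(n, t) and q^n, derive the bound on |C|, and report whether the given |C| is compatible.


V_q(n, t) = 1129, q^n = 4294967296, Hamming bound = 3804222, |C| = 6147938 > bound (violated).

Step 1: Compute V_q(n, t) = Σ_{j=0}^2 C(n, j) (q−1)^j.
  j = 0: C(16,0)·(3)^0 = 1·1 = 1.
  j = 1: C(16,1)·(3)^1 = 16·3 = 48.
  j = 2: C(16,2)·(3)^2 = 120·9 = 1080.
  V_q(n, t) = 1 + 48 + 1080 = 1129.
Step 2: q^n = 4^16 = 4294967296.
Step 3: Hamming bound ⌊q^n / V_q(n,t)⌋ = ⌊4294967296/1129⌋ = 3804222.
Step 4: Compare |C| = 6147938 to 3804222: violated.
The claimed |C| lies above the Hamming bound, so no 4-ary code of length 16 with d ≥ 5 can have 6147938 codewords.


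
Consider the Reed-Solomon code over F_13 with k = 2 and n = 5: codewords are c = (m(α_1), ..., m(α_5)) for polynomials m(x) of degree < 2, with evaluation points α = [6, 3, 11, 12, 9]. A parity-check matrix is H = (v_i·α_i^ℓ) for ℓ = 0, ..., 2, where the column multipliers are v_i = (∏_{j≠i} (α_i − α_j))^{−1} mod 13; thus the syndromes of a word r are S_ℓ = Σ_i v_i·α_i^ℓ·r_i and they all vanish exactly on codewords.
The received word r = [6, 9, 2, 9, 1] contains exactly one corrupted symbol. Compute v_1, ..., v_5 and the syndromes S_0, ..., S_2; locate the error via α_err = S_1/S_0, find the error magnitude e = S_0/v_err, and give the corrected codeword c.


S = (7, 8, 11), error at position 2, error magnitude e = 11, c = [6, 11, 2, 9, 1].

Step 1: column multipliers v_i = (∏_{j≠i}(α_i − α_j))^{−1} mod 13.
  i = 1 (α = 6): (6−3)(6−11)(6−12)(6−9) = 3·(−5)·(−6)·(−3) = −270 ≡ 3, so v_1 = 3^{−1} = 9 (mod 13).
  i = 2 (α = 3): (3−6)(3−11)(3−12)(3−9) = (−3)·(−8)·(−9)·(−6) = 1296 ≡ 9, so v_2 = 9^{−1} = 3 (mod 13).
  i = 3 (α = 11): (11−6)(11−3)(11−12)(11−9) = 5·8·(−1)·2 = −80 ≡ 11, so v_3 = 11^{−1} = 6 (mod 13).
  i = 4 (α = 12): (12−6)(12−3)(12−11)(12−9) = 6·9·1·3 = 162 ≡ 6, so v_4 = 6^{−1} = 11 (mod 13).
  i = 5 (α = 9): (9−6)(9−3)(9−11)(9−12) = 3·6·(−2)·(−3) = 108 ≡ 4, so v_5 = 4^{−1} = 10 (mod 13).
  v = [9, 3, 6, 11, 10].
Step 2: syndromes of r = [6, 9, 2, 9, 1] (all sums mod 13).
  S_0 = Σ v_i r_i = 9·6 + 3·9 + 6·2 + 11·9 + 10·1 = 202 ≡ 7.
  S_1 = Σ v_i α_i r_i = 9·6·6 + 3·3·9 + 6·11·2 + 11·12·9 + 10·9·1 = 1815 ≡ 8.
  α_i^2 mod 13 = [10, 9, 4, 1, 3].
  S_2 = Σ v_i α_i^2 r_i = 9·10·6 + 3·9·9 + 6·4·2 + 11·1·9 + 10·3·1 = 960 ≡ 11.
  S = (7, 8, 11) ≠ 0, so r is not a codeword (an error is present).
Step 3: locate the error. For a single error e at position i, S_ℓ = v_i·e·α_i^ℓ, so α_err = S_1/S_0.
  S_0^{−1} = 7^{−1} = 2 (mod 13), so α_err = 8·2 = 16 ≡ 3 = α_2. Error position i = 2.
  Consistency check: S_2/S_1 = 11·5 = 55 ≡ 3 = α_err ✓ (single-error assumption holds).
Step 4: error magnitude e = S_0/v_2 = S_0·∏_{j≠2}(α_2 − α_j) = 7·9 = 63 ≡ 11 (mod 13).
Step 5: correct position 2: c_2 = r_2 − e = 9 − 11 ≡ 11 (mod 13). Hence c = [6, 11, 2, 9, 1].
  Check: interpolating c through the α_i gives m(x) = 3 + 7·x (degree < 2) with m(α_i) = c_i for every i, so c is indeed a codeword.


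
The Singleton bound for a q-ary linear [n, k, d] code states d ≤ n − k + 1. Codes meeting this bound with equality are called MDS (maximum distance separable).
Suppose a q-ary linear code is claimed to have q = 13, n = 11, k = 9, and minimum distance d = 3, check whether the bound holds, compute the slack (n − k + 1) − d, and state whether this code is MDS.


Singleton RHS = n − k + 1 = 3, slack = 0, bound satisfied, MDS.

Singleton bound: d ≤ n − k + 1.
Here n = 11, k = 9, so n − k + 1 = 3.
Given d = 3, check d ≤ 3: YES.
Slack = (n − k + 1) − d = 0.
The code is MDS (slack = 0).
Description: the claimed parameters are [11, 9, 3]_13; such a code would be MDS (meets Singleton bound).


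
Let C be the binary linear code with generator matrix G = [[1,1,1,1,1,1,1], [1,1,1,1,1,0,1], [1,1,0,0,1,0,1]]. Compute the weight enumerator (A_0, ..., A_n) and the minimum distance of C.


Weight distribution: A_0 = 1, A_1 = 1, A_2 = 1, A_3 = 1, A_4 = 1, A_5 = 1, A_6 = 1, A_7 = 1. Minimum distance d = 1.

Enumerate all 2^3 = 8 messages m ∈ F_2^3.
For each, compute codeword c = mG in F_2^7, then tally its weight.
  m = 000 → c = 0000000, weight = 0.
  m = 100 → c = 1111111, weight = 7.
  m = 010 → c = 1111101, weight = 6.
  m = 110 → c = 0000010, weight = 1.
  m = 001 → c = 1100101, weight = 4.
  m = 101 → c = 0011010, weight = 3.
  m = 011 → c = 0011000, weight = 2.
  m = 111 → c = 1100111, weight = 5.
Tally weights:
  weight 0: 1 codewords.
  weight 1: 1 codewords.
  weight 2: 1 codewords.
  weight 3: 1 codewords.
  weight 4: 1 codewords.
  weight 5: 1 codewords.
  weight 6: 1 codewords.
  weight 7: 1 codewords.
Minimum distance d = smallest w > 0 with A_w > 0 = 1.
Sanity: Σ A_w = 8 = 2^3 = 8 ✓.


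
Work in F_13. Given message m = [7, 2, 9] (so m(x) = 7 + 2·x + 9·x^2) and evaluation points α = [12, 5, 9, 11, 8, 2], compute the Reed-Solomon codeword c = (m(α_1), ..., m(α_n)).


c = [1, 8, 0, 0, 1, 8]

Message polynomial: m(x) = 7 + 2·x + 9·x^2 (mod 13).
For each evaluation point α_i, compute m(α_i) mod 13:
  α_1 = 12: Horner steps 9 → 6 → 1, so m(12) = 1.
  α_2 = 5: Horner steps 9 → 8 → 8, so m(5) = 8.
  α_3 = 9: Horner steps 9 → 5 → 0, so m(9) = 0.
  α_4 = 11: Horner steps 9 → 10 → 0, so m(11) = 0.
  α_5 = 8: Horner steps 9 → 9 → 1, so m(8) = 1.
  α_6 = 2: Horner steps 9 → 7 → 8, so m(2) = 8.
Codeword c = [1, 8, 0, 0, 1, 8] ∈ F_13^6.


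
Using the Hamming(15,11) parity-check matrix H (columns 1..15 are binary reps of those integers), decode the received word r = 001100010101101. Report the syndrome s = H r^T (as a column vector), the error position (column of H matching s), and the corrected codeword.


s = (1, 0, 1, 1)^T, error position = 11, corrected codeword c = 001100010111101

Compute s = H r^T mod 2 one row at a time:
  s_1 = 1 + 0 + 1 + 0 + 1 + 1 + 0 + 1 = 5 ≡ 1 (mod 2).
  s_2 = 1 + 0 + 0 + 0 + 1 + 1 + 0 + 1 = 4 ≡ 0 (mod 2).
  s_3 = 0 + 1 + 0 + 0 + 1 + 0 + 0 + 1 = 3 ≡ 1 (mod 2).
  s_4 = 0 + 1 + 0 + 0 + 0 + 0 + 1 + 1 = 3 ≡ 1 (mod 2).
s = (1, 0, 1, 1)^T — this equals column 11 of H (binary 1011), so error is at position 11.
Correct: flip bit 11 of r = 001100010101101 to get c = 001100010111101.


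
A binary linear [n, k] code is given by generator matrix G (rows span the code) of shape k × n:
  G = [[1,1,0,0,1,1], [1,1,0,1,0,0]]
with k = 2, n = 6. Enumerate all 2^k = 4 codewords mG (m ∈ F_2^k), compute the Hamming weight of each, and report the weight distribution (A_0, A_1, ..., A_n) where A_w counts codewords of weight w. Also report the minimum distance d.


Weight distribution: A_0 = 1, A_3 = 2, A_4 = 1. Minimum distance d = 3.

Enumerate all 2^2 = 4 messages m ∈ F_2^2.
For each, compute codeword c = mG in F_2^6, then tally its weight.
  m = 00 → c = 000000, weight = 0.
  m = 10 → c = 110011, weight = 4.
  m = 01 → c = 110100, weight = 3.
  m = 11 → c = 000111, weight = 3.
Tally weights:
  weight 0: 1 codewords.
  weight 3: 2 codewords.
  weight 4: 1 codewords.
Minimum distance d = smallest w > 0 with A_w > 0 = 3.
Sanity: Σ A_w = 4 = 2^2 = 4 ✓.


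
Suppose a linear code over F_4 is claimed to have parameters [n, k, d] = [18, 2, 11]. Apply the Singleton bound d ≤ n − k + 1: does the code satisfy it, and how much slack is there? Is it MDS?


Singleton RHS = n − k + 1 = 17, slack = 6, bound satisfied, not MDS.

Singleton bound: d ≤ n − k + 1.
Here n = 18, k = 2, so n − k + 1 = 17.
Given d = 11, check d ≤ 17: YES.
Slack = (n − k + 1) − d = 6.
The code is NOT MDS (slack = 6 > 0).
Description: the claimed parameters are [18, 2, 11]_4; such a code would be non-MDS.


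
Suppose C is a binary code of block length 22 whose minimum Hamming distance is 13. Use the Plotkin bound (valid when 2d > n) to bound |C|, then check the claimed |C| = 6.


Plotkin bound M ≤ 6; given |C| = 6 ≤ bound (satisfied).

Check applicability: 2d = 26, n = 22.
2d − n = 4 > 0, so Plotkin applies.
Compute d/(2d−n) = 13/4 ≈ 3.2500.
⌊d/(2d−n)⌋ = 3.
Plotkin bound: M ≤ 2·3 = 6.
Given |C| = 6, check: satisfied.
This |C| is at the Plotkin bound.


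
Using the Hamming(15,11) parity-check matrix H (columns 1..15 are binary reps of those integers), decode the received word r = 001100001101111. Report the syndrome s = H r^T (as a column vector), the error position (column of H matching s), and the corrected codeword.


s = (0, 1, 0, 0)^T, error position = 4, corrected codeword c = 001000001101111

Compute s = H r^T mod 2 one row at a time:
  s_1 = 0 + 1 + 1 + 0 + 1 + 1 + 1 + 1 = 6 ≡ 0 (mod 2).
  s_2 = 1 + 0 + 0 + 0 + 1 + 1 + 1 + 1 = 5 ≡ 1 (mod 2).
  s_3 = 0 + 1 + 0 + 0 + 1 + 0 + 1 + 1 = 4 ≡ 0 (mod 2).
  s_4 = 0 + 1 + 0 + 0 + 1 + 0 + 1 + 1 = 4 ≡ 0 (mod 2).
s = (0, 1, 0, 0)^T — this equals column 4 of H (binary 0100), so error is at position 4.
Correct: flip bit 4 of r = 001100001101111 to get c = 001000001101111.
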